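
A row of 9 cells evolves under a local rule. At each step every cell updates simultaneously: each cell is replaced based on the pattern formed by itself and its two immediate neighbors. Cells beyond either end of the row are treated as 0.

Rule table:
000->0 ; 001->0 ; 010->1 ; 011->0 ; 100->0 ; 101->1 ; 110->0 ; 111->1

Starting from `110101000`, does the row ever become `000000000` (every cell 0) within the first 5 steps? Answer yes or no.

001111000
000110000
000000000
all cells are 0 at step 3

yes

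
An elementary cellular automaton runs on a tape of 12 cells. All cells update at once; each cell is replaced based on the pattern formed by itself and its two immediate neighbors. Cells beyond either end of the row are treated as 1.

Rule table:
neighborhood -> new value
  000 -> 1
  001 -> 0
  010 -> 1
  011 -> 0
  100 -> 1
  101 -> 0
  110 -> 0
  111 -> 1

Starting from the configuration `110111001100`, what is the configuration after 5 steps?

step 1: 100010100010
step 2: 011010111010
step 3: 000010010010
step 4: 111011011010
step 5: 110000000010

110000000010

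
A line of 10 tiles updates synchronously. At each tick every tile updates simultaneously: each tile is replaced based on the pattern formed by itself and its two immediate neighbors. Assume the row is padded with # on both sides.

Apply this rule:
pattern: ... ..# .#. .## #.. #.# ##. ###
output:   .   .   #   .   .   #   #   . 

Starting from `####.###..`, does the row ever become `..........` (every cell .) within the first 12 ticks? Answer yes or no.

...##..#..
....#..#..
....#..#..  (fixed point — unchanged through tick 12)
tick 12 is ....#..#.., still not uniform .

no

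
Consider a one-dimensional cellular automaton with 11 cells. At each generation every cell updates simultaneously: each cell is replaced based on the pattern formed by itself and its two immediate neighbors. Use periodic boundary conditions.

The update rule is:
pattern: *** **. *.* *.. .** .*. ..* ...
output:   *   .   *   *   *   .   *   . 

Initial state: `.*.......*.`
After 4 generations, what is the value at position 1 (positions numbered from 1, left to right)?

generation 1: *.*.....*.*
generation 2: .*.*...*.**
generation 3: *.*.*.*.**.
generation 4: .*.*.*.**.*
position 1 holds .

.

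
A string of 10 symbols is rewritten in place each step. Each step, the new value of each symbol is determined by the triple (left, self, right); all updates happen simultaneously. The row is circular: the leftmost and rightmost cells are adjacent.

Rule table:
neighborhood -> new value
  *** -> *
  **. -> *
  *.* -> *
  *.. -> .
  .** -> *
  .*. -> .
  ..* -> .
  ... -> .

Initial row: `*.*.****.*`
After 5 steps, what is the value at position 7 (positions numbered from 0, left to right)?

*

**.*******
**********
**********  (fixed point — unchanged through step 5)
position 7 holds *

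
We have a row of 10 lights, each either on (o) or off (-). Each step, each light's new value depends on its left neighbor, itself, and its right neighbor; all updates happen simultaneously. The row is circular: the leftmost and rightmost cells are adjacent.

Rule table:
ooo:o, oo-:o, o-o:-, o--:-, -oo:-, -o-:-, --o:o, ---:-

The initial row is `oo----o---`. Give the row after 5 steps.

-o---o---o
----o---o-
---o---o--
--o---o---
-o---o----

-o---o----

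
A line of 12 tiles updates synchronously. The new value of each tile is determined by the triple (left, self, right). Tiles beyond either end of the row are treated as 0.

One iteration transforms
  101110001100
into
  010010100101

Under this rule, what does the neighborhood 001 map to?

0

At position 7 the neighborhood is 001; the next row has 0 there.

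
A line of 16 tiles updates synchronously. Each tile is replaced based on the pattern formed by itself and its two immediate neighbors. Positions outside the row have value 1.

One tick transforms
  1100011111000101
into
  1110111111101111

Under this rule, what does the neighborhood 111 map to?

At position 0 the neighborhood is 111; the next row has 1 there.

1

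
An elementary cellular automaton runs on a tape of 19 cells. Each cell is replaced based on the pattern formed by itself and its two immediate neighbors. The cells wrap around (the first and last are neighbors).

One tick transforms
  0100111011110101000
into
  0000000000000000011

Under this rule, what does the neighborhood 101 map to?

0

At position 7 the neighborhood is 101; the next row has 0 there.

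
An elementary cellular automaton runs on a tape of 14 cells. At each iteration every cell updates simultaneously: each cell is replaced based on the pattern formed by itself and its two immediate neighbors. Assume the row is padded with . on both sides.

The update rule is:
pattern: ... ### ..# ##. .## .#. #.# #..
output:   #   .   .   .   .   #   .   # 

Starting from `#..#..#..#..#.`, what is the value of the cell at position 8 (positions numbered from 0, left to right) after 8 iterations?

.

##.##.##.##.##
..............
##############
..............  (repeats iteration 2; period 2)
iteration 8: ..............
position 8 holds .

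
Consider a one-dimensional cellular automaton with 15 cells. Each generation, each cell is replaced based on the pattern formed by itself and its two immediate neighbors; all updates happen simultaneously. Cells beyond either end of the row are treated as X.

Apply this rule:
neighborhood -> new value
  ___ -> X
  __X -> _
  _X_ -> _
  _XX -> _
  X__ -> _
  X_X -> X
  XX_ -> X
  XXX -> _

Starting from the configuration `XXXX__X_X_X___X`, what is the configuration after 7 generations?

_XX_X_X___X_X_X

___X___X_X__X__
_X___X__X______
X__X______XXXX_
X____XXXX____XX
X_XX____X_XX___
XX_X_XX__X_X_X_
_XX_X_X___X_X_X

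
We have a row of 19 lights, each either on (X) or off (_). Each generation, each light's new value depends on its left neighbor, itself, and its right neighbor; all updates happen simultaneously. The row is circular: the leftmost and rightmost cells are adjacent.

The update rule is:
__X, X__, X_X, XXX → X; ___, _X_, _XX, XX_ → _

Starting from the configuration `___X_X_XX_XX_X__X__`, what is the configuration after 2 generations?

__X_X_X__X__X_XX_X_
_X_X_X_XX_XX_X__X_X

_X_X_X_XX_XX_X__X_X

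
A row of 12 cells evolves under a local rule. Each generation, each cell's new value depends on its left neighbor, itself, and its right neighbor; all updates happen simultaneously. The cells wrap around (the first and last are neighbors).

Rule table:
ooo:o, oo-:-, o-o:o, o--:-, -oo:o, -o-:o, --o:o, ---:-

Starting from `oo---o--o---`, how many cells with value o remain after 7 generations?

o---oo-oo--o
---oo-oo--oo
--oo-oo--oo-
-oo-oo--oo--
oo-oo--oo---
o-oo--oo---o
-oo--oo---oo
count of o: 6

6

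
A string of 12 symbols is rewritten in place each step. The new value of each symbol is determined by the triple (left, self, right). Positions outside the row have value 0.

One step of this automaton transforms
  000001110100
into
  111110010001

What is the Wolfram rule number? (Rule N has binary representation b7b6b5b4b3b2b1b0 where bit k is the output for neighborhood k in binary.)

position 6: 111 → 0  (bit 7 = 0)
position 7: 110 → 1  (bit 6 = 1)
position 8: 101 → 0  (bit 5 = 0)
position 10: 100 → 0  (bit 4 = 0)
position 5: 011 → 0  (bit 3 = 0)
position 9: 010 → 0  (bit 2 = 0)
position 4: 001 → 1  (bit 1 = 1)
position 0: 000 → 1  (bit 0 = 1)
bits b7..b0 = 01000011 = 67

67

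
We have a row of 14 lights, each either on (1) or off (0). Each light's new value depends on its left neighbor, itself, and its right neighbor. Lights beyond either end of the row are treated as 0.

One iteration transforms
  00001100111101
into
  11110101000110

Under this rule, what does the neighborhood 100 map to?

At position 6 the neighborhood is 100; the next row has 0 there.

0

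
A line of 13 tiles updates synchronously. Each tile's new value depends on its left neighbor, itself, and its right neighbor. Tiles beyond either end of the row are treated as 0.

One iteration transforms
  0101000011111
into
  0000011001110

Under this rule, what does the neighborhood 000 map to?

1

At position 5 the neighborhood is 000; the next row has 1 there.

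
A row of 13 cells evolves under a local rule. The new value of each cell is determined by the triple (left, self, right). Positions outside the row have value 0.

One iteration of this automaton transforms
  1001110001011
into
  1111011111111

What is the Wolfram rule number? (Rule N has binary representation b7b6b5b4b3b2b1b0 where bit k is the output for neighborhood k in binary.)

position 4: 111 → 0  (bit 7 = 0)
position 5: 110 → 1  (bit 6 = 1)
position 10: 101 → 1  (bit 5 = 1)
position 1: 100 → 1  (bit 4 = 1)
position 3: 011 → 1  (bit 3 = 1)
position 0: 010 → 1  (bit 2 = 1)
position 2: 001 → 1  (bit 1 = 1)
position 7: 000 → 1  (bit 0 = 1)
bits b7..b0 = 01111111 = 127

127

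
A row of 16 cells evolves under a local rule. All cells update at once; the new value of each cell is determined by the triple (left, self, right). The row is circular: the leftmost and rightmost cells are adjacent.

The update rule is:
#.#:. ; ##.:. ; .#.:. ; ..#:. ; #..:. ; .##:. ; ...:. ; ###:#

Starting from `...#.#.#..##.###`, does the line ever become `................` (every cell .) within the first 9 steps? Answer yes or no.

yes

..............#.
................
all cells are . at step 2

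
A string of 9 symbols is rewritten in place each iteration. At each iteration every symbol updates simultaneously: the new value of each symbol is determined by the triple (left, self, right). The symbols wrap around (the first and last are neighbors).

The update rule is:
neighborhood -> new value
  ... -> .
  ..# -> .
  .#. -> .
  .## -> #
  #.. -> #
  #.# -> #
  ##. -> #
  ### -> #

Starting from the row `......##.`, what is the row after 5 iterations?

####..###

iteration 1: ......###
iteration 2: #.....###
iteration 3: ##....###
iteration 4: ###...###
iteration 5: ####..###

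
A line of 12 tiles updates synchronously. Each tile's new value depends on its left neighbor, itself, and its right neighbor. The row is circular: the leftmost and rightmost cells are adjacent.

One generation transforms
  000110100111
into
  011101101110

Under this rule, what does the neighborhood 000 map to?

1

At position 1 the neighborhood is 000; the next row has 1 there.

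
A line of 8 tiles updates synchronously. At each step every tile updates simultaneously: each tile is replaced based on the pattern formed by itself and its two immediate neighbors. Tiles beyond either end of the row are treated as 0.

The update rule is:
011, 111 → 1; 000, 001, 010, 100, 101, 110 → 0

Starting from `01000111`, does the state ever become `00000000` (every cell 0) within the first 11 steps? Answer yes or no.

step 1: 00000110
step 2: 00000100
step 3: 00000000
all cells are 0 at step 3

yes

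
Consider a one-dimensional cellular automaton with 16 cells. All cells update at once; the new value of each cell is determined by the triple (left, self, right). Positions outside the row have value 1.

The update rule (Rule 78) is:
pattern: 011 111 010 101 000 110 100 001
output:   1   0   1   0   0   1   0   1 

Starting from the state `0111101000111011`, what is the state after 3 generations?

generation 1: 0100101001101010
generation 2: 0101101011101010
generation 3: 0101101010101010

0101101010101010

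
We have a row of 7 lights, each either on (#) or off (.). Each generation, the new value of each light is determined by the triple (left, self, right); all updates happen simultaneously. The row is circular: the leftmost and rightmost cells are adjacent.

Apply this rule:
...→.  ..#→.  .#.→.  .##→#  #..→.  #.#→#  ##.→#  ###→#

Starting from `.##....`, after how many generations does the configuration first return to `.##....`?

1

generation 1: .##....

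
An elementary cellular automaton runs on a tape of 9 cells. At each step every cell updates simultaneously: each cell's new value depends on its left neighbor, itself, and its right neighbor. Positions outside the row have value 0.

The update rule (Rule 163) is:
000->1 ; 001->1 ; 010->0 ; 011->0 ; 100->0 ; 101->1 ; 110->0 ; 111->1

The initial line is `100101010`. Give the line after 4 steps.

001010100
110101001
001010010
110100100

110100100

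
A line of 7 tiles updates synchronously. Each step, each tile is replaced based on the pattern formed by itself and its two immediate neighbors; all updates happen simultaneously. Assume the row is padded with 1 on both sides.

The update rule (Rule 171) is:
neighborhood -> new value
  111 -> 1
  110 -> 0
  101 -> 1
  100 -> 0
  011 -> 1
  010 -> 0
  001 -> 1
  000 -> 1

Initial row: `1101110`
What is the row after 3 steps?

1011101
0111011
1110111

1110111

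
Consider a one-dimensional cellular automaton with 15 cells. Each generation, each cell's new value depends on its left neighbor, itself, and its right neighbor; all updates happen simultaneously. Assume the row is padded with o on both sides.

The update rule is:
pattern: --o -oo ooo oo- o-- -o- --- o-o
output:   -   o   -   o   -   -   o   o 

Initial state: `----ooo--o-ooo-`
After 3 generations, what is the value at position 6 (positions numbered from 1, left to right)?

-oo-o-o---oo-oo
oooo-o--o-oooo-
---oo----oo--oo
position 6 holds -

-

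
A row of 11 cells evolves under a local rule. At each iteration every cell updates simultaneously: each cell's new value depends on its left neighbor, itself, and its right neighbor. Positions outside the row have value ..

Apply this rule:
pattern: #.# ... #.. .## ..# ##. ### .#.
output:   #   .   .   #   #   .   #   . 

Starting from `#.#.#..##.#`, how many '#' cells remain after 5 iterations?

iteration 1: .#.#..##.#.
iteration 2: #.#..##.#..
iteration 3: .#..##.#...
iteration 4: #..##.#....
iteration 5: ..##.#.....
count of #: 3

3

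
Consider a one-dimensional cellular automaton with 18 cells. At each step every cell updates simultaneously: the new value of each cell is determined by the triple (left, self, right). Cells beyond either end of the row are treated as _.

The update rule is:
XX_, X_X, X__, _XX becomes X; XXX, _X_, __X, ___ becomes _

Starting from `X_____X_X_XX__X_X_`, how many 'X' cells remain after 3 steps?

8

step 1: _X_____X_XXXX__X_X
step 2: __X_____XX__XX__X_
step 3: ___X____XXX_XXX__X
count of X: 8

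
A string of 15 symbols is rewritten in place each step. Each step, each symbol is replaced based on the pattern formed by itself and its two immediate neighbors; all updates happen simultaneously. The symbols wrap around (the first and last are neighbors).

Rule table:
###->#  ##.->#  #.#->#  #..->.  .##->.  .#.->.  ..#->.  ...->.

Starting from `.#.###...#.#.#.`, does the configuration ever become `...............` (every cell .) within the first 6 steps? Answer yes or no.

yes

step 1: ..#.##....#.#..
step 2: ...#.#.....#...
step 3: ....#..........
step 4: ...............
all cells are . at step 4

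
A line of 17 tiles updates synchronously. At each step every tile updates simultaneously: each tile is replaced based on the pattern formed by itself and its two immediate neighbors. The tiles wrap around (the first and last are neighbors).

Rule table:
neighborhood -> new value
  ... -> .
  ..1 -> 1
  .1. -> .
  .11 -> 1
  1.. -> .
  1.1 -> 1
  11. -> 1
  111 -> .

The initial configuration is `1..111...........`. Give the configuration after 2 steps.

..11.1..........1
.1111..........1.

.1111..........1.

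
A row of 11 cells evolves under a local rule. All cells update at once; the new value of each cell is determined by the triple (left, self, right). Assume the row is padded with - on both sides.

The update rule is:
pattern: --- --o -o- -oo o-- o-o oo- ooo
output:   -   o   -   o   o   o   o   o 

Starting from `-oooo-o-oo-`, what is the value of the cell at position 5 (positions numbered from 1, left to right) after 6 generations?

oooooo-oooo
ooooooooooo
ooooooooooo  (fixed point — unchanged through generation 6)
position 5 holds o

o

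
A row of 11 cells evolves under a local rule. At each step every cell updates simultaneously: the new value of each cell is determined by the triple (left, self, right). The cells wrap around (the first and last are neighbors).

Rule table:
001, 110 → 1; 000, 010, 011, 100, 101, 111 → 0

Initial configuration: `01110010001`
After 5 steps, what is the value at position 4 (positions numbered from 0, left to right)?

step 1: 00010100010
step 2: 00100000100
step 3: 01000001000
step 4: 10000010000
step 5: 00000100001
position 4 holds 0

0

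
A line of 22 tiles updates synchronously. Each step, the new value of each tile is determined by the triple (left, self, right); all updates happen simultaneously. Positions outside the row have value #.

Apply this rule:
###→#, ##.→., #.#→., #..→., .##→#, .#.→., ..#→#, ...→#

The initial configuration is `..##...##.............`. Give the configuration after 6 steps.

.##..#################

.##..###..############
.#..###..#############
...###..##############
.####..###############
.###..################
.##..#################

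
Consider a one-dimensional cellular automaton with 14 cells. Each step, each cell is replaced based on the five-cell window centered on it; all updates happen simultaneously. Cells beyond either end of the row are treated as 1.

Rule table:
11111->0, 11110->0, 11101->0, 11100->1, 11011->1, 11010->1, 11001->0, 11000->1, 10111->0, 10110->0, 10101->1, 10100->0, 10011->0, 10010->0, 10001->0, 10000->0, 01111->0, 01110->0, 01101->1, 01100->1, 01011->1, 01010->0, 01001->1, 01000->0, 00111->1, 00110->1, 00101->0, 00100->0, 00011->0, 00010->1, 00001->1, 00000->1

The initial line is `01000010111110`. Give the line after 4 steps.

10100101001001

step 1: 10001101000001
step 2: 11001110001101
step 3: 01001011001110
step 4: 10100101001001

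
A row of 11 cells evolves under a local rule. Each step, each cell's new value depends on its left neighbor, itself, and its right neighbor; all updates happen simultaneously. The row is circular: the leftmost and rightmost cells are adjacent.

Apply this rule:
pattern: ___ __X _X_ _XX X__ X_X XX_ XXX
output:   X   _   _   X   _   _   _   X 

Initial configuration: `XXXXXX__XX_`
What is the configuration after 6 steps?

__X_X__XXX_

step 1: XXXXX___X__
step 2: XXXX__X____
step 3: XXX_____XX_
step 4: XX__XXX_X__
step 5: X___XX_____
step 6: __X_X__XXX_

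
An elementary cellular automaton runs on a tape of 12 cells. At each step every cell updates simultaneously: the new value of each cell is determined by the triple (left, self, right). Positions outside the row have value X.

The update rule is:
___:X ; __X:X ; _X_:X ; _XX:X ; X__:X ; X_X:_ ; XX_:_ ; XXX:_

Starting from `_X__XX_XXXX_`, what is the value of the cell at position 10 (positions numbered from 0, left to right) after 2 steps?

_XXXX__X____
_X___XXXXXXX
position 10 holds X

X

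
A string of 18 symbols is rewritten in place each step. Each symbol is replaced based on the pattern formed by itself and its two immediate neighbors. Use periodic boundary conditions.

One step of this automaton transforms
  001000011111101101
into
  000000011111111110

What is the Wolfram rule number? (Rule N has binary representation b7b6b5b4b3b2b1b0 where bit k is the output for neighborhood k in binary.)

232

position 8: 111 → 1  (bit 7 = 1)
position 12: 110 → 1  (bit 6 = 1)
position 13: 101 → 1  (bit 5 = 1)
position 0: 100 → 0  (bit 4 = 0)
position 7: 011 → 1  (bit 3 = 1)
position 2: 010 → 0  (bit 2 = 0)
position 1: 001 → 0  (bit 1 = 0)
position 4: 000 → 0  (bit 0 = 0)
bits b7..b0 = 11101000 = 232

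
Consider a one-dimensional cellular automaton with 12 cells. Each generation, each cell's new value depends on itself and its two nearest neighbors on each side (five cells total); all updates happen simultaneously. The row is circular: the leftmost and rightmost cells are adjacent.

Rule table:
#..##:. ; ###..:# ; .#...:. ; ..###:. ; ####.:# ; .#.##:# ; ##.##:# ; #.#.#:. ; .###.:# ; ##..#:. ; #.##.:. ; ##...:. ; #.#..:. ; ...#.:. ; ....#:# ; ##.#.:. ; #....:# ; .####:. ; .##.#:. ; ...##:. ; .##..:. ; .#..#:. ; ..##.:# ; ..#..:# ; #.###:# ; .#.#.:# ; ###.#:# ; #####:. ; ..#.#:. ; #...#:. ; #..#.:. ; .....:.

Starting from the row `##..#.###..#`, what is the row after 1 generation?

##...####...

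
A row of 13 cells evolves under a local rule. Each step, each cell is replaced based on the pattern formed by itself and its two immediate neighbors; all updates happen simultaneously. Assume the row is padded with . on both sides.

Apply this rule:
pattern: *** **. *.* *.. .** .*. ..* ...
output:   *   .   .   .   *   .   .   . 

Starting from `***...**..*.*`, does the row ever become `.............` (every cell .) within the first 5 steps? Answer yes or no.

yes

**....*......
*............
.............
all cells are . at step 3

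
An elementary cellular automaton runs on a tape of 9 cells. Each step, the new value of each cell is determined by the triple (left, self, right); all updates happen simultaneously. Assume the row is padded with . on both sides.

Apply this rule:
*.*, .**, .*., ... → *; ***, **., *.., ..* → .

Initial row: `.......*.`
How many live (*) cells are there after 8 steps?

******.*.
*.....**.
*.***.*..
***..**.*
*....*.**
*.**.***.
***.**...
*..**..**
count of *: 5

5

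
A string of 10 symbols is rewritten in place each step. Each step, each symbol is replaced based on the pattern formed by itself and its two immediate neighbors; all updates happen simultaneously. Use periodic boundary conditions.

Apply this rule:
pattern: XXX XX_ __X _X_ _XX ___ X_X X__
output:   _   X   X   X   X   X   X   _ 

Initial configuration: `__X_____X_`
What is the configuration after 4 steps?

X_XXXXX_XX

XXX_XXXXX_
X_XXX___XX
XXX_X_XXX_
X_XXXXX_XX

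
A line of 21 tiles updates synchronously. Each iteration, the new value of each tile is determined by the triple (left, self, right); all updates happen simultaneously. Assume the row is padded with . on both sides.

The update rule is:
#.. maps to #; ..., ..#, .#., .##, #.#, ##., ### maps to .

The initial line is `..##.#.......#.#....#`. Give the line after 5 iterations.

..........#.........#

......#.........#....
.......#.........#...
........#.........#..
.........#.........#.
..........#.........#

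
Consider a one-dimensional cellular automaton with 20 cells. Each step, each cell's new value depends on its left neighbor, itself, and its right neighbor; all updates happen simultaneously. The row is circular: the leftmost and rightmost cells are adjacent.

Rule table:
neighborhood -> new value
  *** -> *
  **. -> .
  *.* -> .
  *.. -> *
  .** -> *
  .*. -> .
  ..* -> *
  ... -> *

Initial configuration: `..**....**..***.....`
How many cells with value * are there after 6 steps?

14

***.*****.****.*****
**..****..***..*****
*.*****.****.*******
..****..***..*******
*****.****.********.
****..***..*******..
count of *: 14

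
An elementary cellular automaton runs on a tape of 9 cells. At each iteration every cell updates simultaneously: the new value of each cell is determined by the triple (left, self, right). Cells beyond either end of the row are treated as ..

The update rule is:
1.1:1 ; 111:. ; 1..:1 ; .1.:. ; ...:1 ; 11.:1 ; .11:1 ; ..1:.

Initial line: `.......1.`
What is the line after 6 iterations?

1.1111111

111111..1
1....11..
.111.1111
.1.111..1
..11.11..
1.1111111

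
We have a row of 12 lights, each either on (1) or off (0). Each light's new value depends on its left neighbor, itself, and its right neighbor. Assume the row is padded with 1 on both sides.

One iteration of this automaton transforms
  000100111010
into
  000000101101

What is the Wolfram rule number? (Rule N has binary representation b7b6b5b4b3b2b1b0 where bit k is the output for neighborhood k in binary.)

104

position 7: 111 → 0  (bit 7 = 0)
position 8: 110 → 1  (bit 6 = 1)
position 9: 101 → 1  (bit 5 = 1)
position 0: 100 → 0  (bit 4 = 0)
position 6: 011 → 1  (bit 3 = 1)
position 3: 010 → 0  (bit 2 = 0)
position 2: 001 → 0  (bit 1 = 0)
position 1: 000 → 0  (bit 0 = 0)
bits b7..b0 = 01101000 = 104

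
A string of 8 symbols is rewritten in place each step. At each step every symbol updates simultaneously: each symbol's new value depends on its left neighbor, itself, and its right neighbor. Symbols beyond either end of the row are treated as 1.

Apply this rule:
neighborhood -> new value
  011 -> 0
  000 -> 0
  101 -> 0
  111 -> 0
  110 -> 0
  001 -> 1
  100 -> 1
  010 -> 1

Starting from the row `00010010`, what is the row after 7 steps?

step 1: 10111110
step 2: 00000000
step 3: 10000001
step 4: 01000010
step 5: 01100110
step 6: 00011000
step 7: 10100101

10100101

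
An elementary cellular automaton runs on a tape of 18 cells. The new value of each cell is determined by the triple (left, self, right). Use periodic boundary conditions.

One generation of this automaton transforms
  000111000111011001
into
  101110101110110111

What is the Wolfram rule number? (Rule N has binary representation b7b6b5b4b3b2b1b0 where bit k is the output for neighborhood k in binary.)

190

position 4: 111 → 1  (bit 7 = 1)
position 5: 110 → 0  (bit 6 = 0)
position 12: 101 → 1  (bit 5 = 1)
position 0: 100 → 1  (bit 4 = 1)
position 3: 011 → 1  (bit 3 = 1)
position 17: 010 → 1  (bit 2 = 1)
position 2: 001 → 1  (bit 1 = 1)
position 1: 000 → 0  (bit 0 = 0)
bits b7..b0 = 10111110 = 190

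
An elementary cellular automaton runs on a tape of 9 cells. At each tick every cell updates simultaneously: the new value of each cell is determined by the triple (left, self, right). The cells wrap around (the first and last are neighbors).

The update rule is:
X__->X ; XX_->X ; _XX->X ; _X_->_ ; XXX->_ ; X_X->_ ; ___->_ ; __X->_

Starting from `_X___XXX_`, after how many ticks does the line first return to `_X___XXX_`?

18

tick 1: __X__X_XX
tick 2: X__X___XX
tick 3: XX__X__X_
tick 4: XXX__X___
tick 5: X_XX__X__
tick 6: __XXX__X_
tick 7: __X_XX__X
tick 8: X___XXX__
tick 9: _X__X_XX_
tick 10: __X___XXX
tick 11: X__X__X_X
tick 12: XX__X___X
tick 13: _XX__X__X
tick 14: _XXX__X__
tick 15: _X_XX__X_
tick 16: ___XXX__X
tick 17: X__X_XX__
tick 18: _X___XXX_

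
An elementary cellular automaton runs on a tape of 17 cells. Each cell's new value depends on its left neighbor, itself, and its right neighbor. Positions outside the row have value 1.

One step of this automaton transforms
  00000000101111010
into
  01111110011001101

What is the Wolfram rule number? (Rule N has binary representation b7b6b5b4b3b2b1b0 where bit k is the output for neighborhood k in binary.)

105

position 11: 111 → 0  (bit 7 = 0)
position 13: 110 → 1  (bit 6 = 1)
position 9: 101 → 1  (bit 5 = 1)
position 0: 100 → 0  (bit 4 = 0)
position 10: 011 → 1  (bit 3 = 1)
position 8: 010 → 0  (bit 2 = 0)
position 7: 001 → 0  (bit 1 = 0)
position 1: 000 → 1  (bit 0 = 1)
bits b7..b0 = 01101001 = 105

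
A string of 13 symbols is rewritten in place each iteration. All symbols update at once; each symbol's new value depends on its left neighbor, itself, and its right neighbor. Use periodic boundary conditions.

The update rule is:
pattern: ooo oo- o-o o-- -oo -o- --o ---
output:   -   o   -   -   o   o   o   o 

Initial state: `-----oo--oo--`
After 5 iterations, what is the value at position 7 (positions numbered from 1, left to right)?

o

ooooooo-ooo-o
------o-o-o-o
-oooooo-o-o-o
-o----o-o-o-o
-o-oooo-o-o-o
position 7 holds o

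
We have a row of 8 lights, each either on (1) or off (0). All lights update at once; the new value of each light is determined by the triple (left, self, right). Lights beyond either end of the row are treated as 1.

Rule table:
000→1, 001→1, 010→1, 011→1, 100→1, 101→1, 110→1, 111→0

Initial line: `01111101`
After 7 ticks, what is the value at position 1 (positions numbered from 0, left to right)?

1

11000111
01111100
11000111  (repeats tick 1; period 2)
tick 7: 11000111
position 1 holds 1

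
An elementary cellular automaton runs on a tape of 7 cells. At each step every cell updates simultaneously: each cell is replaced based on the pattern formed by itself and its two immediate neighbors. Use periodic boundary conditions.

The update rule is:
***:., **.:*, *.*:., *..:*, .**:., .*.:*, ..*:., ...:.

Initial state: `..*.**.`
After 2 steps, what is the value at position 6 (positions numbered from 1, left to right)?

..*..**
*.**..*
position 6 holds .

.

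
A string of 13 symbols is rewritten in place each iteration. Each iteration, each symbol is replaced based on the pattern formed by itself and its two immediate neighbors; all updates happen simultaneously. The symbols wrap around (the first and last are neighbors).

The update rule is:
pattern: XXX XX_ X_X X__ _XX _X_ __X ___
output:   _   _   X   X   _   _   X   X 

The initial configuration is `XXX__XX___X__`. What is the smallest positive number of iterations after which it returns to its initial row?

___XX__XXX_XX
XXX__XX___X__

2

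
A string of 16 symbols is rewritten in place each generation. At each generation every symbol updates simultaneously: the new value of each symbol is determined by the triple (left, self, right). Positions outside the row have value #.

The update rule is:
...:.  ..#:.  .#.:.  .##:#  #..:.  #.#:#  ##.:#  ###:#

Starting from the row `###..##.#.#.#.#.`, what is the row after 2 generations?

###..####.#.#.##

###..###.#.#.#.#
###..####.#.#.##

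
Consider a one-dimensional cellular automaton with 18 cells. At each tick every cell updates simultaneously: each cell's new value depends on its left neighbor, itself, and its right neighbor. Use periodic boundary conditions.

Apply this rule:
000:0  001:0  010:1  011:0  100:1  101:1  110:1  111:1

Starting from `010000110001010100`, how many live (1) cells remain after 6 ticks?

tick 1: 011000011001111110
tick 2: 001100001100111111
tick 3: 100110000110011111
tick 4: 110011000011001111
tick 5: 111001100001100111
tick 6: 111100110000110011
count of 1: 10

10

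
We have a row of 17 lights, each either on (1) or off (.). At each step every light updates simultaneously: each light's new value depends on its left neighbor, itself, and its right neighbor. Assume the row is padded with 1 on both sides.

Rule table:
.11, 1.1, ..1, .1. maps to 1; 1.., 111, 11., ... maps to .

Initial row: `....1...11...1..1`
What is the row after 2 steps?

..11..11...11.11.

step 1: ...11..11...11.11
step 2: ..11..11...11.11.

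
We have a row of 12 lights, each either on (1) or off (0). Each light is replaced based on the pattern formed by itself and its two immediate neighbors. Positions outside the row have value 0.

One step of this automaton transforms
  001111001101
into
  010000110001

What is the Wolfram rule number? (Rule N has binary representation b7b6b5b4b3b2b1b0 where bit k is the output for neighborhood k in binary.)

position 3: 111 → 0  (bit 7 = 0)
position 5: 110 → 0  (bit 6 = 0)
position 10: 101 → 0  (bit 5 = 0)
position 6: 100 → 1  (bit 4 = 1)
position 2: 011 → 0  (bit 3 = 0)
position 11: 010 → 1  (bit 2 = 1)
position 1: 001 → 1  (bit 1 = 1)
position 0: 000 → 0  (bit 0 = 0)
bits b7..b0 = 00010110 = 22

22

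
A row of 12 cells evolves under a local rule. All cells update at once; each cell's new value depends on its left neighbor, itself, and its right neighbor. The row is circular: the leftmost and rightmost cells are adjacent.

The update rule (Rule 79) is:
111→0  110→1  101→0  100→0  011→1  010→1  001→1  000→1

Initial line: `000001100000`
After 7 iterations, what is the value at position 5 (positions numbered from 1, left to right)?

1

iteration 1: 111111101111
iteration 2: 000000101000
iteration 3: 111111101011
iteration 4: 000000101010
iteration 5: 111111101010
iteration 6: 100000101010
iteration 7: 101111101010
position 5 holds 1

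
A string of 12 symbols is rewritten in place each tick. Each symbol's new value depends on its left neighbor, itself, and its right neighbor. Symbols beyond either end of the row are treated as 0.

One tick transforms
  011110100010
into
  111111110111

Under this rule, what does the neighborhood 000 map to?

0

At position 8 the neighborhood is 000; the next row has 0 there.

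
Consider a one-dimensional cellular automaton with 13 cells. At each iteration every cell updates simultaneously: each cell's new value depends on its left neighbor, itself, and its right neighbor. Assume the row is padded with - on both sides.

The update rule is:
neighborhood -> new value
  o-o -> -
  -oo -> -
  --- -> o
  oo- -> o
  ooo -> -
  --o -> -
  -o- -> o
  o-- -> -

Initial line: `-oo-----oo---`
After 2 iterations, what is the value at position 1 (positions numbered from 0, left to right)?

-

--o-ooo--o-oo
o-o---o--o--o
position 1 holds -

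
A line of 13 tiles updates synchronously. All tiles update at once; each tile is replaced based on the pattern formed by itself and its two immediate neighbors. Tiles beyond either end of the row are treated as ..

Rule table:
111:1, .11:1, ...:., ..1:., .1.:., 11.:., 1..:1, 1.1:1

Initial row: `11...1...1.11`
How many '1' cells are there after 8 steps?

1.1...1...11.
.1.1...1..1.1
..1.1...1..1.
...1.1...1..1
....1.1...1..
.....1.1...1.
......1.1...1
.......1.1...
count of 1: 2

2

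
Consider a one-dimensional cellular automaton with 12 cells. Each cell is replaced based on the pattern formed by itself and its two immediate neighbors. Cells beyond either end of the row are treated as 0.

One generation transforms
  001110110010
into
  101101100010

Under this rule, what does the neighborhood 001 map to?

At position 1 the neighborhood is 001; the next row has 0 there.

0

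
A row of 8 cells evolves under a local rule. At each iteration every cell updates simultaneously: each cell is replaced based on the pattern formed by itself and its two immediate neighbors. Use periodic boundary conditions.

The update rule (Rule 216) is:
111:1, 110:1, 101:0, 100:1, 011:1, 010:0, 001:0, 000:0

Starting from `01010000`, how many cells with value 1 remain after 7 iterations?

00001000
00000100
00000010
00000001
10000000
01000000
00100000
count of 1: 1

1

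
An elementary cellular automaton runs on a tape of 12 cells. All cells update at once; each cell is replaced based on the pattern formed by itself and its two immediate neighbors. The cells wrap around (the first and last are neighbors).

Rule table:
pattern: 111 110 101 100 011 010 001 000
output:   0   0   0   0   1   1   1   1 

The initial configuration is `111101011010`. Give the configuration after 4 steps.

101011110101

100001010010
101111010110
101000010100
101011110101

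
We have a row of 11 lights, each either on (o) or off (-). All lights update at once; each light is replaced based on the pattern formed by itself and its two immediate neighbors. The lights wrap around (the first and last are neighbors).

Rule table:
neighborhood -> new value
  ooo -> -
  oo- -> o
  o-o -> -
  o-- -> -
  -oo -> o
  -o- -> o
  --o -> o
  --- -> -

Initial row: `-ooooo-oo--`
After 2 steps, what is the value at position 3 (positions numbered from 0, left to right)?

-

oo---o-oo--
oo--oo-oo-o
position 3 holds -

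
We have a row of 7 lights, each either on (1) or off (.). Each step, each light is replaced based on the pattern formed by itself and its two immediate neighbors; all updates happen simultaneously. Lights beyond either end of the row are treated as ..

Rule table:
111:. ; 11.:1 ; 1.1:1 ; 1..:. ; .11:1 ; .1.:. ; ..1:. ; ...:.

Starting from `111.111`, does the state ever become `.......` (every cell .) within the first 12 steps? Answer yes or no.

yes

1.111.1
.11.11.
.11111.
.1...1.
.......
all cells are . at step 5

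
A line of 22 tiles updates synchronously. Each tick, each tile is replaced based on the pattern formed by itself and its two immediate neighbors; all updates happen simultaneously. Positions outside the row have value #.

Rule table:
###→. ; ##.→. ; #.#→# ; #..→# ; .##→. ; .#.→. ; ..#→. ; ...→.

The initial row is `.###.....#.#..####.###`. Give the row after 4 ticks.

tick 1: #...#.....#.#.....#...
tick 2: .#...#.....#.#.....#..
tick 3: #.#...#.....#.#.....#.
tick 4: .#.#...#.....#.#.....#

.#.#...#.....#.#.....#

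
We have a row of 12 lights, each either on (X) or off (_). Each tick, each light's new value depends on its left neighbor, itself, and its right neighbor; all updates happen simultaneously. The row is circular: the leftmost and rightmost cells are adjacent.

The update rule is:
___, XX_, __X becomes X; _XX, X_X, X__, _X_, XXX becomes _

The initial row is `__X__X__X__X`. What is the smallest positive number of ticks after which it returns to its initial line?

3

_X__X__X__X_
X__X__X__X__
__X__X__X__X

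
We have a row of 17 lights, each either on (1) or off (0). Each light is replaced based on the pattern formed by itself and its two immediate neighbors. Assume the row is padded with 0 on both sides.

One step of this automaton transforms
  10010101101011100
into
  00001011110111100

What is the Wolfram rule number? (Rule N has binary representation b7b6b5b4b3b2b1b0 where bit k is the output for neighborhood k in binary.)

position 13: 111 → 1  (bit 7 = 1)
position 8: 110 → 1  (bit 6 = 1)
position 4: 101 → 1  (bit 5 = 1)
position 1: 100 → 0  (bit 4 = 0)
position 7: 011 → 1  (bit 3 = 1)
position 0: 010 → 0  (bit 2 = 0)
position 2: 001 → 0  (bit 1 = 0)
position 16: 000 → 0  (bit 0 = 0)
bits b7..b0 = 11101000 = 232

232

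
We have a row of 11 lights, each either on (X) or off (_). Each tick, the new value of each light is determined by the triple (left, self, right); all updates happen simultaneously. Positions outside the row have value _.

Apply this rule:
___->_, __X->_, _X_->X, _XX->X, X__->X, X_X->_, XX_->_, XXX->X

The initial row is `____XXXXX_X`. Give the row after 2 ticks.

____XXXX__X
____XXX_X_X

____XXX_X_X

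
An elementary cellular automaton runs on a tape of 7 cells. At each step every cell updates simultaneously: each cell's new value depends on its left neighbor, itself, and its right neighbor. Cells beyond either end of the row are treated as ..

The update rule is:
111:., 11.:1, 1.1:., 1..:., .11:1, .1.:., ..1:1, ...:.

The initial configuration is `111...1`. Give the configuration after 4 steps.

1.1..1.
....1..
...1...
..1....

..1....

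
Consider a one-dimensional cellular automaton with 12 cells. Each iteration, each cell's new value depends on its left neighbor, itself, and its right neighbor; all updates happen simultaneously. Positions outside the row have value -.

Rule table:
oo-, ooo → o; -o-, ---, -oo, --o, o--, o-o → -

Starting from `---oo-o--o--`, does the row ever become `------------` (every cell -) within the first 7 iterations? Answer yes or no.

----o-------
------------
all cells are - at iteration 2

yes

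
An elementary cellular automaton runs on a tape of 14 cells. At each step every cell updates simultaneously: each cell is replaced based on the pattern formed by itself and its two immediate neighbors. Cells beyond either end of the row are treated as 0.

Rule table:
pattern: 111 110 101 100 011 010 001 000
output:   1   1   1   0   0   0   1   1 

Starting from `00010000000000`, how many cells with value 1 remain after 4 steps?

10

11100111111111
01101011111111
10110101111111
01011010111111
count of 1: 10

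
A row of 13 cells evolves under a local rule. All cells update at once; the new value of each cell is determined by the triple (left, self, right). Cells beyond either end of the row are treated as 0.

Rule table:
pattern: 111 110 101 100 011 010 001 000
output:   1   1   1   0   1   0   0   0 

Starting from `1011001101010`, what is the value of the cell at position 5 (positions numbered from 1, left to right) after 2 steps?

0111001110100
0111001111000
position 5 holds 0

0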